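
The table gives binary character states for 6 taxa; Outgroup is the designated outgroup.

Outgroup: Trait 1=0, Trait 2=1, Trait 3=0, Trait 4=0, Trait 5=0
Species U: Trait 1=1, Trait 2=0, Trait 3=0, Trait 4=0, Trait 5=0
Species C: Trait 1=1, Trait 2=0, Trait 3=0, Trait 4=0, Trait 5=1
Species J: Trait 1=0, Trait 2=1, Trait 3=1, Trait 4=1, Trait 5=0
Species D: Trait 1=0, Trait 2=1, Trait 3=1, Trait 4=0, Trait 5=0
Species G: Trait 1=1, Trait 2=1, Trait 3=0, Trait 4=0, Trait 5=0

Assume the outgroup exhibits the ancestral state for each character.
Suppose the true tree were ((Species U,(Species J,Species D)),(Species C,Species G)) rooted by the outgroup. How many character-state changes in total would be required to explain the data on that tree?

Map each character onto ((Species U,(Species J,Species D)),(Species C,Species G)) (rooted by Outgroup) and count the minimum state changes it requires (Fitch parsimony):
Trait 1: 2; Trait 2: 2; Trait 3: 1; Trait 4: 1; Trait 5: 1.
Total tree length = 7.

7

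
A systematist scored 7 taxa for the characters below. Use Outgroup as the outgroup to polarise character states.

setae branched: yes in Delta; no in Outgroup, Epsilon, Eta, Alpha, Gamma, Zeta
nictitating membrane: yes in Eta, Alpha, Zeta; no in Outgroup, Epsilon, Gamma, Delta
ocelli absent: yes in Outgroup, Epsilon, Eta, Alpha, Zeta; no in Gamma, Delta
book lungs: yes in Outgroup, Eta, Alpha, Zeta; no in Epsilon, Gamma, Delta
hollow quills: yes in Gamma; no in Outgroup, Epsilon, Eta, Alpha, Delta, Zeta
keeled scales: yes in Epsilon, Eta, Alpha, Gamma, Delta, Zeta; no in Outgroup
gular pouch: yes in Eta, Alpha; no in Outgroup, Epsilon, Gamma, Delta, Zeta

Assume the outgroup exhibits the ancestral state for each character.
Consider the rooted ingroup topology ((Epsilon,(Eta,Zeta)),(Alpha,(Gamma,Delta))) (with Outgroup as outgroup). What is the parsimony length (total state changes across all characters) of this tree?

Map each character onto ((Epsilon,(Eta,Zeta)),(Alpha,(Gamma,Delta))) (rooted by Outgroup) and count the minimum state changes it requires (Fitch parsimony):
setae branched: 1; nictitating membrane: 2; ocelli absent: 1; book lungs: 2; hollow quills: 1; keeled scales: 1; gular pouch: 2.
Total tree length = 10.

10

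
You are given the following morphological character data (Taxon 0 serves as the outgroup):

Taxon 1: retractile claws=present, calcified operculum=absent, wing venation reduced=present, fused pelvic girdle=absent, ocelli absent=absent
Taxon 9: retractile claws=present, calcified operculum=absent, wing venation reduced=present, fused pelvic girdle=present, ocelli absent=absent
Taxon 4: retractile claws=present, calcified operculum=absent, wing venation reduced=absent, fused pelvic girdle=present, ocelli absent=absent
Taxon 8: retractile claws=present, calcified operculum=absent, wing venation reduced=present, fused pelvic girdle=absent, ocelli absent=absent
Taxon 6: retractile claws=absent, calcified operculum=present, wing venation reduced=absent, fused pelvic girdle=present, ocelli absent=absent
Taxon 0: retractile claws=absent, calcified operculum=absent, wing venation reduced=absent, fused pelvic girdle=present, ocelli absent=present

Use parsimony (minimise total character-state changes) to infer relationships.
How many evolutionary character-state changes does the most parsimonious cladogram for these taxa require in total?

5

Character polarity is set by the outgroup: the derived state is whichever differs from the outgroup's state, so for fused pelvic girdle, ocelli absent the derived state is 'absent', and for the remaining characters it is 'present'.
Only Taxon 1, Taxon 4, Taxon 8, and Taxon 9 show the derived state 'present' for retractile claws, supporting them as a clade.
calcified operculum (derived state 'present') is unique to Taxon 6 (autapomorphy; uninformative for grouping).
wing venation reduced (derived state 'present') is shared by Taxon 1, Taxon 8, and Taxon 9 — a synapomorphy uniting that clade.
fused pelvic girdle: derived state 'absent' in Taxon 1 and Taxon 8 only — synapomorphy for {Taxon 1, Taxon 8}.
All ingroup taxa share the derived state 'absent' for ocelli absent; it defines the ingroup but does not resolve relationships within it.
Most parsimonious ingroup topology: (((Taxon 9,(Taxon 1,Taxon 8)),Taxon 4),Taxon 6).
Changes per character on this tree: retractile claws: 1; calcified operculum: 1; wing venation reduced: 1; fused pelvic girdle: 1; ocelli absent: 1.
Total = 5.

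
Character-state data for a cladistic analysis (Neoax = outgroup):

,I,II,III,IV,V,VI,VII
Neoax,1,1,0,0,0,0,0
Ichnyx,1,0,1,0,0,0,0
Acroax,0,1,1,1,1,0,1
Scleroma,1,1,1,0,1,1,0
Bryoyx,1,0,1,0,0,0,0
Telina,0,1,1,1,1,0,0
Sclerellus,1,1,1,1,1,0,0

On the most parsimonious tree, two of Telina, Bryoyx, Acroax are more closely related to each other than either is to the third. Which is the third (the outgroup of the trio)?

Bryoyx

Character polarity is set by the outgroup: the derived state is whichever differs from the outgroup's state, so for I, II the derived state is '0', and for the remaining characters it is '1'.
I (derived state '0') is shared by Acroax and Telina — a synapomorphy uniting that clade.
II: derived state '0' in Bryoyx and Ichnyx only — synapomorphy for {Bryoyx, Ichnyx}.
All ingroup taxa share the derived state '1' for III; it defines the ingroup but does not resolve relationships within it.
IV (derived state '1') is shared by Acroax, Sclerellus, and Telina — a synapomorphy uniting that clade.
V: derived state '1' in Acroax, Sclerellus, Scleroma, and Telina only — synapomorphy for {Acroax, Sclerellus, Scleroma, Telina}.
VI: derived state '1' in Scleroma only — an autapomorphy, so it tells us nothing about relationships among taxa.
VII (derived state '1') is unique to Acroax (autapomorphy; uninformative for grouping).
Most parsimonious ingroup topology: ((Ichnyx,Bryoyx),(((Acroax,Telina),Sclerellus),Scleroma)).
Acroax and Telina share a more recent common ancestor with each other than either does with Bryoyx, so Bryoyx is the least closely related of the three.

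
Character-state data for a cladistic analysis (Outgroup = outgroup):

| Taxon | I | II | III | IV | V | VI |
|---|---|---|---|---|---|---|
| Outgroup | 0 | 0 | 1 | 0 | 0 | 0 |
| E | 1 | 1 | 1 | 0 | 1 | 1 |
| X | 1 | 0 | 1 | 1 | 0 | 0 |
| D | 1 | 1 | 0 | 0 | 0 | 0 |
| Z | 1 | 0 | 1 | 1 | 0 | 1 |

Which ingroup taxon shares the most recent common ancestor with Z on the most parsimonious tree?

X

Character polarity is set by the outgroup: the derived state is whichever differs from the outgroup's state, so for III the derived state is '0', and for the remaining characters it is '1'.
All ingroup taxa share the derived state '1' for I; it defines the ingroup but does not resolve relationships within it.
Only D and E show the derived state '1' for II, supporting them as a clade.
III (derived state '0') is unique to D (autapomorphy; uninformative for grouping).
IV: derived state '1' in X and Z only — synapomorphy for {X, Z}.
V (derived state '1') is unique to E (autapomorphy; uninformative for grouping).
VI (state '1') occurs in E and Z but conflicts with the nesting implied by the other characters — most parsimoniously interpreted as homoplasy.
Most parsimonious ingroup topology: ((E,D),(X,Z)).
Z and X form a cherry on this tree, so they are sister taxa.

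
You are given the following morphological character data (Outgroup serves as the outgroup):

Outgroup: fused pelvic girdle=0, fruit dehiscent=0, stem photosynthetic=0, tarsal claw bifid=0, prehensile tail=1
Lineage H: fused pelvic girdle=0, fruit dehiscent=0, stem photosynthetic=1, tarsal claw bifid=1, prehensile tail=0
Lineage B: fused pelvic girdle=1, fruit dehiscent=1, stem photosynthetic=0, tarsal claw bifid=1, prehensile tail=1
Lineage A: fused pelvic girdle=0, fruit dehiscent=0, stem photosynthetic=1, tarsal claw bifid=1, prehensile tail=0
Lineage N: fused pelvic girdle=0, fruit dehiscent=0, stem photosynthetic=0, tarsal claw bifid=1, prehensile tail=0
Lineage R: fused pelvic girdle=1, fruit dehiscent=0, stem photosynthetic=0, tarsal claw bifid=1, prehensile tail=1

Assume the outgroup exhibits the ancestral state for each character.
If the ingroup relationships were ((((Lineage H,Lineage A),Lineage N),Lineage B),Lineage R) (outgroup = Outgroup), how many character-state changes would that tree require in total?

Map each character onto ((((Lineage H,Lineage A),Lineage N),Lineage B),Lineage R) (rooted by Outgroup) and count the minimum state changes it requires (Fitch parsimony):
fused pelvic girdle: 2; fruit dehiscent: 1; stem photosynthetic: 1; tarsal claw bifid: 1; prehensile tail: 1.
Total tree length = 6.

6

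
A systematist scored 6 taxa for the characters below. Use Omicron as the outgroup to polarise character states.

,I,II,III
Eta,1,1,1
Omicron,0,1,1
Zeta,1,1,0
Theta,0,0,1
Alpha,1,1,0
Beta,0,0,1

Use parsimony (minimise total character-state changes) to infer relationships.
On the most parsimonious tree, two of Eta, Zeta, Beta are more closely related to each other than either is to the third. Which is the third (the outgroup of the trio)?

Beta

Character polarity is set by the outgroup: the derived state is whichever differs from the outgroup's state, so for II, III the derived state is '0', and for the remaining characters it is '1'.
Only Alpha, Eta, and Zeta show the derived state '1' for I, supporting them as a clade.
Only Beta and Theta show the derived state '0' for II, supporting them as a clade.
III: derived state '0' in Alpha and Zeta only — synapomorphy for {Alpha, Zeta}.
Most parsimonious ingroup topology: (((Alpha,Zeta),Eta),(Beta,Theta)).
Eta and Zeta share a more recent common ancestor with each other than either does with Beta, so Beta is the least closely related of the three.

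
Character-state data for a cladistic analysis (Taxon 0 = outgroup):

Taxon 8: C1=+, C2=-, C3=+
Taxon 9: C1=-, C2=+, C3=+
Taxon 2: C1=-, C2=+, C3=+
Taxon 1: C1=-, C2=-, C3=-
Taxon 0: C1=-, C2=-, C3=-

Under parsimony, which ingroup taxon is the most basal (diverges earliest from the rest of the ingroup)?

The outgroup has state '-' for every character, so '+' is the derived state throughout.
C1 (derived state '+') is unique to Taxon 8 (autapomorphy; uninformative for grouping).
C2: derived state '+' in Taxon 2 and Taxon 9 only — synapomorphy for {Taxon 2, Taxon 9}.
C3 (derived state '+') is shared by Taxon 2, Taxon 8, and Taxon 9 — a synapomorphy uniting that clade.
Most parsimonious ingroup topology: (((Taxon 9,Taxon 2),Taxon 8),Taxon 1).
Taxon 1 is sister to the clade containing all other ingroup taxa, so it is the earliest-diverging (most basal) ingroup lineage.

Taxon 1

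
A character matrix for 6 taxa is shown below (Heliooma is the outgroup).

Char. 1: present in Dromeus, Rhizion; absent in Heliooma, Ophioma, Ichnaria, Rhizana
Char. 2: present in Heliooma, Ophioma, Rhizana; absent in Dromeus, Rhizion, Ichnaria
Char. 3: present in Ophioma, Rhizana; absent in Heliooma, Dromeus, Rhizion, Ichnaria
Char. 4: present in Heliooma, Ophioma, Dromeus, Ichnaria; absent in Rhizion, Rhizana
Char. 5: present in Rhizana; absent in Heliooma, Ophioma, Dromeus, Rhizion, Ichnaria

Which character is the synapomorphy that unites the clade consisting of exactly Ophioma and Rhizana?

Char. 3

Character polarity is set by the outgroup: the derived state is whichever differs from the outgroup's state, so for Char. 2, Char. 4 the derived state is 'absent', and for the remaining characters it is 'present'.
Char. 1 (derived state 'present') is shared by Dromeus and Rhizion — a synapomorphy uniting that clade.
Char. 2: derived state 'absent' in Dromeus, Ichnaria, and Rhizion only — synapomorphy for {Dromeus, Ichnaria, Rhizion}.
Only Ophioma and Rhizana show the derived state 'present' for Char. 3, supporting them as a clade.
Char. 4 (state 'absent') occurs in Rhizana and Rhizion but conflicts with the nesting implied by the other characters — most parsimoniously interpreted as homoplasy.
Char. 5 (derived state 'present') is unique to Rhizana (autapomorphy; uninformative for grouping).
Most parsimonious ingroup topology: ((Ophioma,Rhizana),((Dromeus,Rhizion),Ichnaria)).
The clade {Ophioma, Rhizana} is supported by Char. 3: its derived state 'present' occurs in exactly those taxa and in no other taxon (including the outgroup).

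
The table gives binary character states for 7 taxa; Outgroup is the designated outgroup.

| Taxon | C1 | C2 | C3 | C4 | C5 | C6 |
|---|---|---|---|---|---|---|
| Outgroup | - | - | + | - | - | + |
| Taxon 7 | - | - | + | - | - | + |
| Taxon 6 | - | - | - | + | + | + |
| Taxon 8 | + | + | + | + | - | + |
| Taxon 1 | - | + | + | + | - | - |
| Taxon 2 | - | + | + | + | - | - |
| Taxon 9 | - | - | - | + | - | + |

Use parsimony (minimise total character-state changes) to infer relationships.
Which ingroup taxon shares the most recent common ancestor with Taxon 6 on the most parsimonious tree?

Taxon 9

Character polarity is set by the outgroup: the derived state is whichever differs from the outgroup's state, so for C3, C6 the derived state is '-', and for the remaining characters it is '+'.
C1: derived state '+' in Taxon 8 only — an autapomorphy, so it tells us nothing about relationships among taxa.
Only Taxon 1, Taxon 2, and Taxon 8 show the derived state '+' for C2, supporting them as a clade.
C3 (derived state '-') is shared by Taxon 6 and Taxon 9 — a synapomorphy uniting that clade.
C4 (derived state '+') is shared by Taxon 1, Taxon 2, Taxon 6, Taxon 8, and Taxon 9 — a synapomorphy uniting that clade.
C5: derived state '+' in Taxon 6 only — an autapomorphy, so it tells us nothing about relationships among taxa.
C6 (derived state '-') is shared by Taxon 1 and Taxon 2 — a synapomorphy uniting that clade.
Most parsimonious ingroup topology: (Taxon 7,((Taxon 6,Taxon 9),(Taxon 8,(Taxon 1,Taxon 2)))).
Taxon 6 and Taxon 9 form a cherry on this tree, so they are sister taxa.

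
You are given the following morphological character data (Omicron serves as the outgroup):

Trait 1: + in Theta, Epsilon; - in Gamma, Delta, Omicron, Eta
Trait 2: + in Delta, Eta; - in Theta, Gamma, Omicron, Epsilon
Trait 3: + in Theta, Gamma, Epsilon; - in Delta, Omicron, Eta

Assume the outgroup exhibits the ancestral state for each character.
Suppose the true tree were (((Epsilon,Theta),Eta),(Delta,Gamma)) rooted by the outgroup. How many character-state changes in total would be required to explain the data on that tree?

5

Map each character onto (((Epsilon,Theta),Eta),(Delta,Gamma)) (rooted by Omicron) and count the minimum state changes it requires (Fitch parsimony):
Trait 1: 1; Trait 2: 2; Trait 3: 2.
Total tree length = 5.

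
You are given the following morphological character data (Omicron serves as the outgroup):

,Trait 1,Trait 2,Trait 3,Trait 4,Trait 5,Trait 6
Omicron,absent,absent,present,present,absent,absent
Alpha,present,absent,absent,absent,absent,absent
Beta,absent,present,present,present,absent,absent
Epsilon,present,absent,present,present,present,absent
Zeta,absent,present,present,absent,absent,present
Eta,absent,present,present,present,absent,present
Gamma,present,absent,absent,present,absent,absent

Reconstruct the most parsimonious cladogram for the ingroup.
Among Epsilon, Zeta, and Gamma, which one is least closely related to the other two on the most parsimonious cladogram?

Zeta

Character polarity is set by the outgroup: the derived state is whichever differs from the outgroup's state, so for Trait 3, Trait 4 the derived state is 'absent', and for the remaining characters it is 'present'.
Trait 1: derived state 'present' in Alpha, Epsilon, and Gamma only — synapomorphy for {Alpha, Epsilon, Gamma}.
Only Beta, Eta, and Zeta show the derived state 'present' for Trait 2, supporting them as a clade.
Trait 3: derived state 'absent' in Alpha and Gamma only — synapomorphy for {Alpha, Gamma}.
Trait 4 groups Alpha and Zeta, which is incompatible with the clades supported by the remaining characters; treating it as convergent (homoplasy) costs fewer steps than any alternative tree.
Trait 5: derived state 'present' in Epsilon only — an autapomorphy, so it tells us nothing about relationships among taxa.
Trait 6: derived state 'present' in Eta and Zeta only — synapomorphy for {Eta, Zeta}.
Most parsimonious ingroup topology: (((Alpha,Gamma),Epsilon),(Beta,(Zeta,Eta))).
Epsilon and Gamma share a more recent common ancestor with each other than either does with Zeta, so Zeta is the least closely related of the three.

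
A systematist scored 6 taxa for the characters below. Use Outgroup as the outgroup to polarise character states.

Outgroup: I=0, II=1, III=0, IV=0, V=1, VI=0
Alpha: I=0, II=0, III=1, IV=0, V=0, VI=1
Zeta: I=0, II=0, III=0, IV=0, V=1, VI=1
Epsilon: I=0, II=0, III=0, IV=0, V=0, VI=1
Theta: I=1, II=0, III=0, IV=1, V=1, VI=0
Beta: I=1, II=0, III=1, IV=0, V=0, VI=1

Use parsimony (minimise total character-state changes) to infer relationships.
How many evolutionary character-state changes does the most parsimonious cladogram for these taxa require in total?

Character polarity is set by the outgroup: the derived state is whichever differs from the outgroup's state, so for II, V the derived state is '0', and for the remaining characters it is '1'.
I groups Beta and Theta, which is incompatible with the clades supported by the remaining characters; treating it as convergent (homoplasy) costs fewer steps than any alternative tree.
II (derived state '0') is shared by all ingroup taxa — unites the whole ingroup.
Only Alpha and Beta show the derived state '1' for III, supporting them as a clade.
IV: derived state '1' in Theta only — an autapomorphy, so it tells us nothing about relationships among taxa.
Only Alpha, Beta, and Epsilon show the derived state '0' for V, supporting them as a clade.
VI (derived state '1') is shared by Alpha, Beta, Epsilon, and Zeta — a synapomorphy uniting that clade.
Most parsimonious ingroup topology: ((((Alpha,Beta),Epsilon),Zeta),Theta).
Changes per character on this tree: I: 2; II: 1; III: 1; IV: 1; V: 1; VI: 1.
Total = 7.

7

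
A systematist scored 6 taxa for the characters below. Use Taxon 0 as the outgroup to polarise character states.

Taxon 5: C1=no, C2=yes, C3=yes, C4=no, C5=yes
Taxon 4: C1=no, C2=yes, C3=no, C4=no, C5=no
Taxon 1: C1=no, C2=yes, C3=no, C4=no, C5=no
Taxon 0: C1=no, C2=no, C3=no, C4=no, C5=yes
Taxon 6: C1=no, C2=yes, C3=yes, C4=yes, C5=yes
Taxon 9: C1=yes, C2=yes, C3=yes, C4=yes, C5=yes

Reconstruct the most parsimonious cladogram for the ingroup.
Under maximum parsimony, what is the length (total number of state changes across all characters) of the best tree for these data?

5

Character polarity is set by the outgroup: the derived state is whichever differs from the outgroup's state, so for C5 the derived state is 'no', and for the remaining characters it is 'yes'.
C1 (derived state 'yes') is unique to Taxon 9 (autapomorphy; uninformative for grouping).
C2 (derived state 'yes') is shared by all ingroup taxa — unites the whole ingroup.
Only Taxon 5, Taxon 6, and Taxon 9 show the derived state 'yes' for C3, supporting them as a clade.
C4: derived state 'yes' in Taxon 6 and Taxon 9 only — synapomorphy for {Taxon 6, Taxon 9}.
C5 (derived state 'no') is shared by Taxon 1 and Taxon 4 — a synapomorphy uniting that clade.
Most parsimonious ingroup topology: ((Taxon 1,Taxon 4),((Taxon 6,Taxon 9),Taxon 5)).
Changes per character on this tree: C1: 1; C2: 1; C3: 1; C4: 1; C5: 1.
Total = 5.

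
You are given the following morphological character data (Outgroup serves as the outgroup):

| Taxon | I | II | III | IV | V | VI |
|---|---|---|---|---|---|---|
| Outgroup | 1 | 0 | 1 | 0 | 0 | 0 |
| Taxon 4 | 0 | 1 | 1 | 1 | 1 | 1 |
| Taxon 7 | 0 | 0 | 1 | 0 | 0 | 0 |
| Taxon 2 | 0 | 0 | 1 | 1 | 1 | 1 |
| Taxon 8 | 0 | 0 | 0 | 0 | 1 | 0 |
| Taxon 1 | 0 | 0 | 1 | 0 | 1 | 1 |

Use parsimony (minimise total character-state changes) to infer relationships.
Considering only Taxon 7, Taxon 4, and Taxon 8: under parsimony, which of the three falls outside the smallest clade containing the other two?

Character polarity is set by the outgroup: the derived state is whichever differs from the outgroup's state, so for I, III the derived state is '0', and for the remaining characters it is '1'.
I (derived state '0') is shared by all ingroup taxa — unites the whole ingroup.
II: derived state '1' in Taxon 4 only — an autapomorphy, so it tells us nothing about relationships among taxa.
III (derived state '0') is unique to Taxon 8 (autapomorphy; uninformative for grouping).
IV: derived state '1' in Taxon 2 and Taxon 4 only — synapomorphy for {Taxon 2, Taxon 4}.
V (derived state '1') is shared by Taxon 1, Taxon 2, Taxon 4, and Taxon 8 — a synapomorphy uniting that clade.
Only Taxon 1, Taxon 2, and Taxon 4 show the derived state '1' for VI, supporting them as a clade.
Most parsimonious ingroup topology: ((((Taxon 4,Taxon 2),Taxon 1),Taxon 8),Taxon 7).
Taxon 8 and Taxon 4 share a more recent common ancestor with each other than either does with Taxon 7, so Taxon 7 is the least closely related of the three.

Taxon 7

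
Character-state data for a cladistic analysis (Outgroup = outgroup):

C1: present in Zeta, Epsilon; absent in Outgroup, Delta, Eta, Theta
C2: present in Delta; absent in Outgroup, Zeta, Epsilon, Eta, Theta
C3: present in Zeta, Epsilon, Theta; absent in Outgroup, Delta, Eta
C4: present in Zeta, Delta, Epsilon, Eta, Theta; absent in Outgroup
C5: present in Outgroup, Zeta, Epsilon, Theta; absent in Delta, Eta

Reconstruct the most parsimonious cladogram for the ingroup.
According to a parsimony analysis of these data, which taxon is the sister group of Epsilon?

Zeta

Character polarity is set by the outgroup: the derived state is whichever differs from the outgroup's state, so for C5 the derived state is 'absent', and for the remaining characters it is 'present'.
Only Epsilon and Zeta show the derived state 'present' for C1, supporting them as a clade.
C2: derived state 'present' in Delta only — an autapomorphy, so it tells us nothing about relationships among taxa.
C3 (derived state 'present') is shared by Epsilon, Theta, and Zeta — a synapomorphy uniting that clade.
C4 (derived state 'present') is shared by all ingroup taxa — unites the whole ingroup.
C5: derived state 'absent' in Delta and Eta only — synapomorphy for {Delta, Eta}.
Most parsimonious ingroup topology: (((Zeta,Epsilon),Theta),(Delta,Eta)).
Epsilon and Zeta form a cherry on this tree, so they are sister taxa.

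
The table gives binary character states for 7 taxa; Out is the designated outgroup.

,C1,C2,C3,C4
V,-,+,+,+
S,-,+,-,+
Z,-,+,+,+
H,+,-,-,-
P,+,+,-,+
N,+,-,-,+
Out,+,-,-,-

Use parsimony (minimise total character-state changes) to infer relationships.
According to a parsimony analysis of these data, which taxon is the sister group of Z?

V

Character polarity is set by the outgroup: the derived state is whichever differs from the outgroup's state, so for C1 the derived state is '-', and for the remaining characters it is '+'.
C1 (derived state '-') is shared by S, V, and Z — a synapomorphy uniting that clade.
Only P, S, V, and Z show the derived state '+' for C2, supporting them as a clade.
Only V and Z show the derived state '+' for C3, supporting them as a clade.
C4: derived state '+' in N, P, S, V, and Z only — synapomorphy for {N, P, S, V, Z}.
Most parsimonious ingroup topology: (H,((((Z,V),S),P),N)).
Z and V form a cherry on this tree, so they are sister taxa.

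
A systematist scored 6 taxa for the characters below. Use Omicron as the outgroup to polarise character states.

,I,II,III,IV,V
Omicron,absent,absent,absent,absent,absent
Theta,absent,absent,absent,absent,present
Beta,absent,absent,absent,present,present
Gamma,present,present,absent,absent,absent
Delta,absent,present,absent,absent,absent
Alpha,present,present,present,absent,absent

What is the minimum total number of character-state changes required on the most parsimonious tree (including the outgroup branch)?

The outgroup has state 'absent' for every character, so 'present' is the derived state throughout.
I: derived state 'present' in Alpha and Gamma only — synapomorphy for {Alpha, Gamma}.
II: derived state 'present' in Alpha, Delta, and Gamma only — synapomorphy for {Alpha, Delta, Gamma}.
III: derived state 'present' in Alpha only — an autapomorphy, so it tells us nothing about relationships among taxa.
IV (derived state 'present') is unique to Beta (autapomorphy; uninformative for grouping).
V: derived state 'present' in Beta and Theta only — synapomorphy for {Beta, Theta}.
Most parsimonious ingroup topology: ((Theta,Beta),((Gamma,Alpha),Delta)).
Changes per character on this tree: I: 1; II: 1; III: 1; IV: 1; V: 1.
Total = 5.

5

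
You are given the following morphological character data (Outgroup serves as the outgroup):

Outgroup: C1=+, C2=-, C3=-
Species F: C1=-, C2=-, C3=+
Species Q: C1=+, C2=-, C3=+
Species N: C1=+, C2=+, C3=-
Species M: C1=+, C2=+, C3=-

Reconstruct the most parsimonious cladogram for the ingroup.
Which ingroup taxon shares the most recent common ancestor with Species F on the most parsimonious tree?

Character polarity is set by the outgroup: the derived state is whichever differs from the outgroup's state, so for C1 the derived state is '-', and for the remaining characters it is '+'.
C1 (derived state '-') is unique to Species F (autapomorphy; uninformative for grouping).
C2 (derived state '+') is shared by Species M and Species N — a synapomorphy uniting that clade.
C3: derived state '+' in Species F and Species Q only — synapomorphy for {Species F, Species Q}.
Most parsimonious ingroup topology: ((Species F,Species Q),(Species N,Species M)).
Species F and Species Q form a cherry on this tree, so they are sister taxa.

Species Q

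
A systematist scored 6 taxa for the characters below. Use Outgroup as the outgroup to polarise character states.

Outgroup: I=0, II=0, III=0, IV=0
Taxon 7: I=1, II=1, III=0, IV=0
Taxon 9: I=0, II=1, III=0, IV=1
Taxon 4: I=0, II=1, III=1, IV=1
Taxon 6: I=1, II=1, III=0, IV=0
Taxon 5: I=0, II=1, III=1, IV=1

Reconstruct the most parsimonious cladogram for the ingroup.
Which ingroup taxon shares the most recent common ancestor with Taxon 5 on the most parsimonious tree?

Taxon 4

The outgroup has state '0' for every character, so '1' is the derived state throughout.
I (derived state '1') is shared by Taxon 6 and Taxon 7 — a synapomorphy uniting that clade.
II (derived state '1') is shared by all ingroup taxa — unites the whole ingroup.
Only Taxon 4 and Taxon 5 show the derived state '1' for III, supporting them as a clade.
IV (derived state '1') is shared by Taxon 4, Taxon 5, and Taxon 9 — a synapomorphy uniting that clade.
Most parsimonious ingroup topology: ((Taxon 7,Taxon 6),(Taxon 9,(Taxon 4,Taxon 5))).
Taxon 5 and Taxon 4 form a cherry on this tree, so they are sister taxa.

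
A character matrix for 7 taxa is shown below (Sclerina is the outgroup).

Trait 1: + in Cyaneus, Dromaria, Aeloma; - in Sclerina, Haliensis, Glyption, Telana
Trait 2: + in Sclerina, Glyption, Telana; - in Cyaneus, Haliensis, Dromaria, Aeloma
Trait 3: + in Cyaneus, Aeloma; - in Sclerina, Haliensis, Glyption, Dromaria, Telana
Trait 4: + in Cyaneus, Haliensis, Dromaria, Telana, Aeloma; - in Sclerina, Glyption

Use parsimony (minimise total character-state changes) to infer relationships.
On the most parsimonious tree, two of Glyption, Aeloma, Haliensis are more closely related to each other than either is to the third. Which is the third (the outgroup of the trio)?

Character polarity is set by the outgroup: the derived state is whichever differs from the outgroup's state, so for Trait 2 the derived state is '-', and for the remaining characters it is '+'.
Trait 1: derived state '+' in Aeloma, Cyaneus, and Dromaria only — synapomorphy for {Aeloma, Cyaneus, Dromaria}.
Trait 2: derived state '-' in Aeloma, Cyaneus, Dromaria, and Haliensis only — synapomorphy for {Aeloma, Cyaneus, Dromaria, Haliensis}.
Only Aeloma and Cyaneus show the derived state '+' for Trait 3, supporting them as a clade.
Only Aeloma, Cyaneus, Dromaria, Haliensis, and Telana show the derived state '+' for Trait 4, supporting them as a clade.
Most parsimonious ingroup topology: (((((Cyaneus,Aeloma),Dromaria),Haliensis),Telana),Glyption).
Haliensis and Aeloma share a more recent common ancestor with each other than either does with Glyption, so Glyption is the least closely related of the three.

Glyption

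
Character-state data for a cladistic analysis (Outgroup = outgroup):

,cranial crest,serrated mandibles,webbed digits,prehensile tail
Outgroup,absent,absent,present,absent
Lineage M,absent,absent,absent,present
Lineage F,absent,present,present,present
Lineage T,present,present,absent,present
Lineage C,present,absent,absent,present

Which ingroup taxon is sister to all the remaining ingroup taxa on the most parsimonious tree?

Character polarity is set by the outgroup: the derived state is whichever differs from the outgroup's state, so for webbed digits the derived state is 'absent', and for the remaining characters it is 'present'.
cranial crest (derived state 'present') is shared by Lineage C and Lineage T — a synapomorphy uniting that clade.
serrated mandibles (state 'present') occurs in Lineage F and Lineage T but conflicts with the nesting implied by the other characters — most parsimoniously interpreted as homoplasy.
webbed digits: derived state 'absent' in Lineage C, Lineage M, and Lineage T only — synapomorphy for {Lineage C, Lineage M, Lineage T}.
All ingroup taxa share the derived state 'present' for prehensile tail; it defines the ingroup but does not resolve relationships within it.
Most parsimonious ingroup topology: ((Lineage M,(Lineage T,Lineage C)),Lineage F).
Lineage F is sister to the clade containing all other ingroup taxa, so it is the earliest-diverging (most basal) ingroup lineage.

Lineage F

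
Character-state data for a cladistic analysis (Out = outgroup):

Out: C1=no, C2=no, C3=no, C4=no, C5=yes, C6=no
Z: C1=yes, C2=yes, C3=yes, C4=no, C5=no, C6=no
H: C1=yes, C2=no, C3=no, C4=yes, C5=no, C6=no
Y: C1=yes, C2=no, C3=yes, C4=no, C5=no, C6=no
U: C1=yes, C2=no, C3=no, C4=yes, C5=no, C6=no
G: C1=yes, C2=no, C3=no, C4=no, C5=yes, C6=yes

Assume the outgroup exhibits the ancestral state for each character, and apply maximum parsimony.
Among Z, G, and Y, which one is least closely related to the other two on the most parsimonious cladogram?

Character polarity is set by the outgroup: the derived state is whichever differs from the outgroup's state, so for C5 the derived state is 'no', and for the remaining characters it is 'yes'.
All ingroup taxa share the derived state 'yes' for C1; it defines the ingroup but does not resolve relationships within it.
C2 (derived state 'yes') is unique to Z (autapomorphy; uninformative for grouping).
C3: derived state 'yes' in Y and Z only — synapomorphy for {Y, Z}.
Only H and U show the derived state 'yes' for C4, supporting them as a clade.
C5: derived state 'no' in H, U, Y, and Z only — synapomorphy for {H, U, Y, Z}.
C6: derived state 'yes' in G only — an autapomorphy, so it tells us nothing about relationships among taxa.
Most parsimonious ingroup topology: (((Z,Y),(H,U)),G).
Y and Z share a more recent common ancestor with each other than either does with G, so G is the least closely related of the three.

G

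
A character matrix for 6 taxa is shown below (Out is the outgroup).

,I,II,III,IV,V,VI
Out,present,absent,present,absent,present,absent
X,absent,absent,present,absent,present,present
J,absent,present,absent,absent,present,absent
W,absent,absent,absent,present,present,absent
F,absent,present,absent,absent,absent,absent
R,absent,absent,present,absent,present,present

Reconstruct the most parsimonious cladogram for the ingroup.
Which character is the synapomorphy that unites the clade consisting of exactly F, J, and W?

III

Character polarity is set by the outgroup: the derived state is whichever differs from the outgroup's state, so for I, III, V the derived state is 'absent', and for the remaining characters it is 'present'.
I (derived state 'absent') is shared by all ingroup taxa — unites the whole ingroup.
II (derived state 'present') is shared by F and J — a synapomorphy uniting that clade.
III (derived state 'absent') is shared by F, J, and W — a synapomorphy uniting that clade.
IV (derived state 'present') is unique to W (autapomorphy; uninformative for grouping).
V: derived state 'absent' in F only — an autapomorphy, so it tells us nothing about relationships among taxa.
VI (derived state 'present') is shared by R and X — a synapomorphy uniting that clade.
Most parsimonious ingroup topology: ((X,R),((F,J),W)).
The clade {F, J, W} is supported by III: its derived state 'absent' occurs in exactly those taxa and in no other taxon (including the outgroup).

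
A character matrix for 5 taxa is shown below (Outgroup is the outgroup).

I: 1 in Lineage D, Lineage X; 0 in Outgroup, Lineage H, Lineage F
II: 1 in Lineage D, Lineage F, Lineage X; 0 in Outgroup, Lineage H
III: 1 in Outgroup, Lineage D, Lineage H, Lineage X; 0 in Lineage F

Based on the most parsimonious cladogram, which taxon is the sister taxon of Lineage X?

Lineage D

Character polarity is set by the outgroup: the derived state is whichever differs from the outgroup's state, so for III the derived state is '0', and for the remaining characters it is '1'.
I: derived state '1' in Lineage D and Lineage X only — synapomorphy for {Lineage D, Lineage X}.
Only Lineage D, Lineage F, and Lineage X show the derived state '1' for II, supporting them as a clade.
III: derived state '0' in Lineage F only — an autapomorphy, so it tells us nothing about relationships among taxa.
Most parsimonious ingroup topology: (((Lineage D,Lineage X),Lineage F),Lineage H).
Lineage X and Lineage D form a cherry on this tree, so they are sister taxa.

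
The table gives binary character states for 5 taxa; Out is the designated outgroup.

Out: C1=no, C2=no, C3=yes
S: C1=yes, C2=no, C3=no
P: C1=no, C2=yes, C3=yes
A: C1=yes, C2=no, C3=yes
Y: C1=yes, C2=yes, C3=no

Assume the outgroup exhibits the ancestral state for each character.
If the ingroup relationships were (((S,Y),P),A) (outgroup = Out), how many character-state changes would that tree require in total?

Map each character onto (((S,Y),P),A) (rooted by Out) and count the minimum state changes it requires (Fitch parsimony):
C1: 2; C2: 2; C3: 1.
Total tree length = 5.

5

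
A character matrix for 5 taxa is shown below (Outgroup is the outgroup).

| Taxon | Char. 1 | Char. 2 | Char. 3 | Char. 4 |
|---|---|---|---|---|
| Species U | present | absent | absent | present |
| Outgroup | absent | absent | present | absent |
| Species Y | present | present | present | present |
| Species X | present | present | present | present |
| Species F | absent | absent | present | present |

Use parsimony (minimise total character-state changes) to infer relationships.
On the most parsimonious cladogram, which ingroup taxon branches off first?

Character polarity is set by the outgroup: the derived state is whichever differs from the outgroup's state, so for Char. 3 the derived state is 'absent', and for the remaining characters it is 'present'.
Char. 1: derived state 'present' in Species U, Species X, and Species Y only — synapomorphy for {Species U, Species X, Species Y}.
Only Species X and Species Y show the derived state 'present' for Char. 2, supporting them as a clade.
Char. 3: derived state 'absent' in Species U only — an autapomorphy, so it tells us nothing about relationships among taxa.
Char. 4 (derived state 'present') is shared by all ingroup taxa — unites the whole ingroup.
Most parsimonious ingroup topology: (Species F,((Species Y,Species X),Species U)).
Species F is sister to the clade containing all other ingroup taxa, so it is the earliest-diverging (most basal) ingroup lineage.

Species F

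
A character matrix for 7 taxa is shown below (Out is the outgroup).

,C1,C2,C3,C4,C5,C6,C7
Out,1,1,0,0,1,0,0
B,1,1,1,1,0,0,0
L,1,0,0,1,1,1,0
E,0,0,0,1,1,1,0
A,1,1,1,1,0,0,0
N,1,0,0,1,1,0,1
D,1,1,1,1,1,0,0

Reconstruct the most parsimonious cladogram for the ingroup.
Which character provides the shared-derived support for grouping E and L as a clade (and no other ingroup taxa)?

C6

Character polarity is set by the outgroup: the derived state is whichever differs from the outgroup's state, so for C1, C2, C5 the derived state is '0', and for the remaining characters it is '1'.
C1: derived state '0' in E only — an autapomorphy, so it tells us nothing about relationships among taxa.
Only E, L, and N show the derived state '0' for C2, supporting them as a clade.
C3 (derived state '1') is shared by A, B, and D — a synapomorphy uniting that clade.
All ingroup taxa share the derived state '1' for C4; it defines the ingroup but does not resolve relationships within it.
C5 (derived state '0') is shared by A and B — a synapomorphy uniting that clade.
C6 (derived state '1') is shared by E and L — a synapomorphy uniting that clade.
C7: derived state '1' in N only — an autapomorphy, so it tells us nothing about relationships among taxa.
Most parsimonious ingroup topology: (((B,A),D),((L,E),N)).
The clade {E, L} is supported by C6: its derived state '1' occurs in exactly those taxa and in no other taxon (including the outgroup).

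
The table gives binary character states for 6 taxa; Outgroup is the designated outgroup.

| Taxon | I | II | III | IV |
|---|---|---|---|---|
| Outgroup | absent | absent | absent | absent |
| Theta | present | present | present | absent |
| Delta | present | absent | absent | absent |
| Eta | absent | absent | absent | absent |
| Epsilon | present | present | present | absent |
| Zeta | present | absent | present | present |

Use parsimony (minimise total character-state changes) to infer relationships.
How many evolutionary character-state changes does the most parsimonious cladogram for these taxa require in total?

The outgroup has state 'absent' for every character, so 'present' is the derived state throughout.
I: derived state 'present' in Delta, Epsilon, Theta, and Zeta only — synapomorphy for {Delta, Epsilon, Theta, Zeta}.
Only Epsilon and Theta show the derived state 'present' for II, supporting them as a clade.
Only Epsilon, Theta, and Zeta show the derived state 'present' for III, supporting them as a clade.
IV (derived state 'present') is unique to Zeta (autapomorphy; uninformative for grouping).
Most parsimonious ingroup topology: ((((Theta,Epsilon),Zeta),Delta),Eta).
Changes per character on this tree: I: 1; II: 1; III: 1; IV: 1.
Total = 4.

4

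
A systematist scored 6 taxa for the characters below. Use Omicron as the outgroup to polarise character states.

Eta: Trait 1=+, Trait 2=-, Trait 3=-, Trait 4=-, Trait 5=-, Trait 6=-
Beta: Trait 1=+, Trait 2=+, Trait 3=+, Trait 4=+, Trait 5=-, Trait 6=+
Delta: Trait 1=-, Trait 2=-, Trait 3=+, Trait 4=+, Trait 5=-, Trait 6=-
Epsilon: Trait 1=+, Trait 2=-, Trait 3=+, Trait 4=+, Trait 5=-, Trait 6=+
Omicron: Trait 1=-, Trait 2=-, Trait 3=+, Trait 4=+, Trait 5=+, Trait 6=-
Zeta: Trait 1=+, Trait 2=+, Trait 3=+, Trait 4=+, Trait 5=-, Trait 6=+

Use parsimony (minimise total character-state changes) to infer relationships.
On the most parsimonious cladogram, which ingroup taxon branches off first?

Character polarity is set by the outgroup: the derived state is whichever differs from the outgroup's state, so for Trait 3, Trait 4, Trait 5 the derived state is '-', and for the remaining characters it is '+'.
Only Beta, Epsilon, Eta, and Zeta show the derived state '+' for Trait 1, supporting them as a clade.
Trait 2: derived state '+' in Beta and Zeta only — synapomorphy for {Beta, Zeta}.
Trait 3 (derived state '-') is unique to Eta (autapomorphy; uninformative for grouping).
Trait 4: derived state '-' in Eta only — an autapomorphy, so it tells us nothing about relationships among taxa.
All ingroup taxa share the derived state '-' for Trait 5; it defines the ingroup but does not resolve relationships within it.
Trait 6 (derived state '+') is shared by Beta, Epsilon, and Zeta — a synapomorphy uniting that clade.
Most parsimonious ingroup topology: (Delta,((Epsilon,(Beta,Zeta)),Eta)).
Delta is sister to the clade containing all other ingroup taxa, so it is the earliest-diverging (most basal) ingroup lineage.

Delta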